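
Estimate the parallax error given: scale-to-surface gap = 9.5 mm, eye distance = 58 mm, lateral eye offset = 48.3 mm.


error = h * offset / d
= 9.5 * 48.3 / 58
= 7.9112

7.9112


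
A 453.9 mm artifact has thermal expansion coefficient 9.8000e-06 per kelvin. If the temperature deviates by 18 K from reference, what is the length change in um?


dL = L * alpha * dT
= 453.9 * 9.8000e-06 * 18
= 0.0800680 mm
dL_um = 0.0800680 * 1000 = 80.0680 um

80.0680


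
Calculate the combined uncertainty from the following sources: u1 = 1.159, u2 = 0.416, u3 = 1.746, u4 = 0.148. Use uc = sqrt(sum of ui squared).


uc = sqrt(1.159^2 + 0.416^2 + 1.746^2 + 0.148^2)
uc = sqrt(4.586757)
uc = 2.1417

2.1417


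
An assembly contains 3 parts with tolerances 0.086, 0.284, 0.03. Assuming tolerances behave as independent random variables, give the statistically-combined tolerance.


RSS = sqrt(0.086^2 + 0.284^2 + 0.03^2)
= sqrt(0.088952)
= 0.2982

0.2982


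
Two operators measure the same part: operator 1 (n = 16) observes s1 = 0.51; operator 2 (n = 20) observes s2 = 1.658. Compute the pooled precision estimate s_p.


s_p = sqrt(((n1-1)*s1^2 + (n2-1)*s2^2) / (n1+n2-2))
numerator = (16-1)*0.51^2 + (20-1)*1.658^2 = 3.9015 + 52.230316 = 56.131816
denominator = 16 + 20 - 2 = 34
s_p^2 = 56.131816 / 34 = 1.6509358
s_p = sqrt(1.6509358) = 1.2849

1.2849


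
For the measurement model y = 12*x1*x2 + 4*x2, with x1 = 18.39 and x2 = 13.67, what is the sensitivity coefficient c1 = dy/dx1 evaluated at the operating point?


y = 12*x1*x2 + 4*x2
dy/dx1 = 12*x2
Evaluate at x2 = 13.67: c1 = 12 * 13.67
c1 = 164.0400

164.0400


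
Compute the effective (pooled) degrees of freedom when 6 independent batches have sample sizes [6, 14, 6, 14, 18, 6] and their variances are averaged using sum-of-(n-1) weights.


nu = sum_i (n_i - 1)
nu = ((6 - 1) + (14 - 1) + (6 - 1) + (14 - 1) + (18 - 1) + (6 - 1))
nu = 5 + 13 + 5 + 13 + 17 + 5
nu = 58

58


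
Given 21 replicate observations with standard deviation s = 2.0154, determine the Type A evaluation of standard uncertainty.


u_A = s / sqrt(n)
u_A = 2.0154 / sqrt(21)
u_A = 2.0154 / 4.5825757
u_A = 0.4398

0.4398


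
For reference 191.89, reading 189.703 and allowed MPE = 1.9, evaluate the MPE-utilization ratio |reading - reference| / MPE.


e = indication - reference = 189.703 - 191.89 = -2.1870
|e| = 2.1870
ratio = |e| / MPE = 2.1870 / 1.9
ratio = 1.1511

1.1511


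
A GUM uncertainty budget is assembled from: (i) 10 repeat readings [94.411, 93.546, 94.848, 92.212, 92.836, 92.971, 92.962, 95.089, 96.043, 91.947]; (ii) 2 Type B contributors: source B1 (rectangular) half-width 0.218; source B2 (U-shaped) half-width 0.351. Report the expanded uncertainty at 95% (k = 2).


mean = (94.411 + 93.546 + 94.848 + 92.212 + 92.836 + 92.971 + 92.962 + 95.089 + 96.043 + 91.947) / 10 = 93.6865
s = sqrt(sum((x - mean)^2)/(n-1)) = 1.3488276
u_A = s / sqrt(n) = 1.3488276 / sqrt(10) = 0.42653674
u_B1 = 0.218 / sqrt(3) = 0.12586236
u_B2 = 0.351 / sqrt(2) = 0.24819448
uc = sqrt(0.42653674^2 + 0.12586236^2 + 0.24819448^2) = 0.50928914
U = k * uc = 2 * 0.50928914
U = 1.0186

1.0186


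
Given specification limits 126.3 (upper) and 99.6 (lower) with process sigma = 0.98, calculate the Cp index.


Cp = (USL - LSL) / (6 * sigma)
= (126.3 - 99.6) / (6 * 0.98)
= 26.7000 / 5.8800
= 4.5408

4.5408


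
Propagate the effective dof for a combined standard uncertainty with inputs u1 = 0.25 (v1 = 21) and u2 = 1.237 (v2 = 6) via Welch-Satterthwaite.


uc = sqrt(u1^2 + u2^2) = sqrt(0.25^2 + 1.237^2) = 1.2620099
v_eff = uc^4 / (u1^4/v1 + u2^4/v2)
= 1.2620099^4 / (0.25^4/21 + 1.237^4/6)
= 2.5365945 / 0.39042221
v_eff = 6.4971

6.4971


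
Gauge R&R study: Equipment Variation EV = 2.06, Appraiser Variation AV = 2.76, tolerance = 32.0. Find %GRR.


GRR = sqrt(EV^2 + AV^2) = sqrt(2.06^2 + 2.76^2) = 3.4440093
%GRR = GRR / tol * 100 = 3.4440093 / 32.0 * 100
%GRR = 10.7625

10.7625


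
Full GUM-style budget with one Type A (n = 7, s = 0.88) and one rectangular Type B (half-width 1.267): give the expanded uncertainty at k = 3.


u_A = s / sqrt(n) = 0.88 / sqrt(7) = 0.33260874
u_B = half_width / sqrt(3) = 1.267 / sqrt(3) = 0.73150279
uc = sqrt(u_A^2 + u_B^2) = sqrt(0.33260874^2 + 0.73150279^2) = 0.8035701
U = k * uc = 3 * 0.8035701
U = 2.4107

2.4107


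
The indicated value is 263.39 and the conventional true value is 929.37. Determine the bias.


Systematic error = measured - true
= 263.39 - 929.37
= -665.9800

-665.9800


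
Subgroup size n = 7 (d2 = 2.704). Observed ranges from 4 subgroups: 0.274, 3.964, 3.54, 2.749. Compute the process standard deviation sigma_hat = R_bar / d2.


R_bar = (0.274 + 3.964 + 3.54 + 2.749) / 4
R_bar = 10.527 / 4 = 2.63175
sigma_hat = R_bar / d2 = 2.63175 / 2.704 = 0.9733

0.9733


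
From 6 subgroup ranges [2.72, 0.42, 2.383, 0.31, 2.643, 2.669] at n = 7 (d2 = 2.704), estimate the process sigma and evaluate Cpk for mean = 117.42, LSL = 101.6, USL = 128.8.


R_bar = (2.72 + 0.42 + 2.383 + 0.31 + 2.643 + 2.669) / 6 = 1.8575
sigma = R_bar / d2 = 1.8575 / 2.704 = 0.68694527
Cp = (USL - LSL)/(6*sigma) = (128.8 - 101.6)/(6*0.68694527) = 6.5993
Cpu = (128.8 - 117.42)/(3*0.68694527) = 5.5220
Cpl = (117.42 - 101.6)/(3*0.68694527) = 7.6765
Cpk = min(Cpu, Cpl) = 5.5220

5.5220


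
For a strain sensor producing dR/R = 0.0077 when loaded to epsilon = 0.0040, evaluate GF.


GF = (dR/R) / epsilon
= 0.0077 / 0.0040
= 1.9250

1.9250


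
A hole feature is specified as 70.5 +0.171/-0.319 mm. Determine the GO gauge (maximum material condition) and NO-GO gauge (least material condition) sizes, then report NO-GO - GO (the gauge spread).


GO = nominal - lower_tol (smallest hole = maximum material condition)
GO = 70.5 - 0.319 = 70.181
NO-GO = nominal + upper_tol (largest hole = least material condition)
NO-GO = 70.5 + 0.171 = 70.671
spread = NO-GO - GO = 70.671 - 70.181 = 0.4900

0.4900


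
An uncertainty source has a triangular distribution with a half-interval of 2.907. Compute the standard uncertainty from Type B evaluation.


u_B = half_width / sqrt(6)
u_B = 2.907 / 2.4494897
u_B = 1.1868

1.1868


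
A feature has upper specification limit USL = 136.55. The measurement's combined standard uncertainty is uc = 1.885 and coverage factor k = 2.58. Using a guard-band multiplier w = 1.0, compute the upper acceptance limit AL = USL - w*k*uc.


U = k * uc = 2.58 * 1.885 = 4.8633
guard band g = w * U = 1.0 * 4.8633 = 4.8633
AL = USL - g = 136.55 - 4.8633
AL = 131.6867

131.6867


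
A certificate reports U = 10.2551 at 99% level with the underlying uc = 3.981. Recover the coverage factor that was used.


k = U / uc
k = 10.2551 / 3.981
k = 2.576

2.576


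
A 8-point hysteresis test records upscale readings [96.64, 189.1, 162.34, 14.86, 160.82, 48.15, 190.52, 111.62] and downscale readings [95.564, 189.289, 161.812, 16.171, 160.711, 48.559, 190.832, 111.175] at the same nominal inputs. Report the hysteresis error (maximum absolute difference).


|96.64 - 95.564| = 1.0760
|189.1 - 189.289| = 0.1890
|162.34 - 161.812| = 0.5280
|14.86 - 16.171| = 1.3110
|160.82 - 160.711| = 0.1090
|48.15 - 48.559| = 0.4090
|190.52 - 190.832| = 0.3120
|111.62 - 111.175| = 0.4450
hysteresis = max(diffs) = 1.3110

1.3110


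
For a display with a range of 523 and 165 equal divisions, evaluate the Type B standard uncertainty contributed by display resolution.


resolution = range / divisions
resolution = 523 / 165 = 3.169697
u_res = resolution / (2*sqrt(3))
u_res = 3.169697 / 3.4641016
u_res = 0.9150

0.9150


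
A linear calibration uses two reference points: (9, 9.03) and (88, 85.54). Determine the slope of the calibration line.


slope = (y2 - y1) / (x2 - x1)
= (85.54 - 9.03) / (88 - 9)
= 76.5100 / 79
= 0.9685

0.9685


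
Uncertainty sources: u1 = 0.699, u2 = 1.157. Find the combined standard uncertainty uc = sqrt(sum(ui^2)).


uc = sqrt(0.699^2 + 1.157^2)
uc = sqrt(1.82725)
uc = 1.3518

1.3518


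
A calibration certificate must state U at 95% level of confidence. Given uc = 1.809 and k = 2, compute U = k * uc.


U = k * uc
U = 2 * 1.809
U = 3.6180

3.6180


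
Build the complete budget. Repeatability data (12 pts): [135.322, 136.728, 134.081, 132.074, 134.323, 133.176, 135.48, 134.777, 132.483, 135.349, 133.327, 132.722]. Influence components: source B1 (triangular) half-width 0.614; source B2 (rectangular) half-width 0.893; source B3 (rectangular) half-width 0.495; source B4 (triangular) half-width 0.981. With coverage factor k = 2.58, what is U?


mean = (135.322 + 136.728 + 134.081 + 132.074 + 134.323 + 133.176 + 135.48 + 134.777 + 132.483 + 135.349 + 133.327 + 132.722) / 12 = 134.1535
s = sqrt(sum((x - mean)^2)/(n-1)) = 1.4272572
u_A = s / sqrt(n) = 1.4272572 / sqrt(12) = 0.41201366
u_B1 = 0.614 / sqrt(6) = 0.25066445
u_B2 = 0.893 / sqrt(3) = 0.51557379
u_B3 = 0.495 / sqrt(3) = 0.28578838
u_B4 = 0.981 / sqrt(6) = 0.40049157
uc = sqrt(0.41201366^2 + 0.25066445^2 + 0.51557379^2 + 0.28578838^2 + 0.40049157^2) = 0.86050726
U = k * uc = 2.58 * 0.86050726
U = 2.2201

2.2201


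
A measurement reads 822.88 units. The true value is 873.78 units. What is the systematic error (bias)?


Systematic error = measured - true
= 822.88 - 873.78
= -50.9000

-50.9000


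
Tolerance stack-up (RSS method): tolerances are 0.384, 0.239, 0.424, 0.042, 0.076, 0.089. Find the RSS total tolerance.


RSS = sqrt(0.384^2 + 0.239^2 + 0.424^2 + 0.042^2 + 0.076^2 + 0.089^2)
= sqrt(0.399814)
= 0.6323

0.6323


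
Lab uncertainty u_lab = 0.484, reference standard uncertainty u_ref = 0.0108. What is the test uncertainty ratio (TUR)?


TUR = u_lab / u_ref
= 0.484 / 0.0108
= 44.8148

44.8148


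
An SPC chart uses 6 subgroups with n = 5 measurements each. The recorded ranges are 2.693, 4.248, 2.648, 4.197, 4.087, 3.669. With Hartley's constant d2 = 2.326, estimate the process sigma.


R_bar = (2.693 + 4.248 + 2.648 + 4.197 + 4.087 + 3.669) / 6
R_bar = 21.542 / 6 = 3.5903333
sigma_hat = R_bar / d2 = 3.5903333 / 2.326 = 1.5436

1.5436


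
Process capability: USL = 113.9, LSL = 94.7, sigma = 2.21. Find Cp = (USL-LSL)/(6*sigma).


Cp = (USL - LSL) / (6 * sigma)
= (113.9 - 94.7) / (6 * 2.21)
= 19.2000 / 13.2600
= 1.4480

1.4480


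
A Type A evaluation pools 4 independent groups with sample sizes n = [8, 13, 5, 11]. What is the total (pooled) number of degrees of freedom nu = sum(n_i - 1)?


nu = sum_i (n_i - 1)
nu = ((8 - 1) + (13 - 1) + (5 - 1) + (11 - 1))
nu = 7 + 12 + 4 + 10
nu = 33

33


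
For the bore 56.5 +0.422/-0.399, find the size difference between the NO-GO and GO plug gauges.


GO = nominal - lower_tol (smallest hole = maximum material condition)
GO = 56.5 - 0.399 = 56.101
NO-GO = nominal + upper_tol (largest hole = least material condition)
NO-GO = 56.5 + 0.422 = 56.922
spread = NO-GO - GO = 56.922 - 56.101 = 0.8210

0.8210


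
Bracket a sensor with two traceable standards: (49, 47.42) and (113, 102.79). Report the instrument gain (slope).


slope = (y2 - y1) / (x2 - x1)
= (102.79 - 47.42) / (113 - 49)
= 55.3700 / 64
= 0.8652

0.8652


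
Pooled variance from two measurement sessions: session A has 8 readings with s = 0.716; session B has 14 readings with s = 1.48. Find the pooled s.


s_p = sqrt(((n1-1)*s1^2 + (n2-1)*s2^2) / (n1+n2-2))
numerator = (8-1)*0.716^2 + (14-1)*1.48^2 = 3.588592 + 28.4752 = 32.063792
denominator = 8 + 14 - 2 = 20
s_p^2 = 32.063792 / 20 = 1.6031896
s_p = sqrt(1.6031896) = 1.2662

1.2662


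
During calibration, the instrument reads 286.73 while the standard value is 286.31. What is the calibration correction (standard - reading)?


Correction = standard - reading
= 286.31 - 286.73
= -0.4200

-0.4200


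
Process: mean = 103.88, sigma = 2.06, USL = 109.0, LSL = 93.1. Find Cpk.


Cpu = (USL - mean) / (3*sigma) = (109.0 - 103.88) / (3*2.06) = 0.8285
Cpl = (mean - LSL) / (3*sigma) = (103.88 - 93.1) / (3*2.06) = 1.7443
Cpk = min(Cpu, Cpl) = 0.8285

0.8285


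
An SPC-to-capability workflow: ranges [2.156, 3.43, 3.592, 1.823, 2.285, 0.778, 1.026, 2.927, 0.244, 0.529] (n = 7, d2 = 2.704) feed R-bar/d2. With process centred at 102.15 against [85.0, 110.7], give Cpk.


R_bar = (2.156 + 3.43 + 3.592 + 1.823 + 2.285 + 0.778 + 1.026 + 2.927 + 0.244 + 0.529) / 10 = 1.879
sigma = R_bar / d2 = 1.879 / 2.704 = 0.69489645
Cp = (USL - LSL)/(6*sigma) = (110.7 - 85.0)/(6*0.69489645) = 6.1640
Cpu = (110.7 - 102.15)/(3*0.69489645) = 4.1013
Cpl = (102.15 - 85.0)/(3*0.69489645) = 8.2266
Cpk = min(Cpu, Cpl) = 4.1013

4.1013


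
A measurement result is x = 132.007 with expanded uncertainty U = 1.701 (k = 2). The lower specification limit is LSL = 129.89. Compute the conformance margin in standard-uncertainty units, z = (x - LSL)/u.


u = U / k = 1.701 / 2 = 0.8505
margin = |LSL - x| = |129.89 - 132.007| = 2.117
z = margin / u = 2.117 / 0.8505
z = 2.4891

2.4891


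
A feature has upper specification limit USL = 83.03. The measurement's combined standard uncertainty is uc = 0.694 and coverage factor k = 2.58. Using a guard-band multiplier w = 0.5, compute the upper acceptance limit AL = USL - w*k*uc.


U = k * uc = 2.58 * 0.694 = 1.79052
guard band g = w * U = 0.5 * 1.79052 = 0.89526
AL = USL - g = 83.03 - 0.89526
AL = 82.1347

82.1347


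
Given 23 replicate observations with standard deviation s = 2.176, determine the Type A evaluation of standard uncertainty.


u_A = s / sqrt(n)
u_A = 2.176 / sqrt(23)
u_A = 2.176 / 4.7958315
u_A = 0.4537

0.4537


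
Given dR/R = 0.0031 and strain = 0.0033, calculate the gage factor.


GF = (dR/R) / epsilon
= 0.0031 / 0.0033
= 0.9394

0.9394


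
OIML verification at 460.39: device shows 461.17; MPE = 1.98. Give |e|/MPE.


e = indication - reference = 461.17 - 460.39 = 0.7800
|e| = 0.7800
ratio = |e| / MPE = 0.7800 / 1.98
ratio = 0.3939

0.3939


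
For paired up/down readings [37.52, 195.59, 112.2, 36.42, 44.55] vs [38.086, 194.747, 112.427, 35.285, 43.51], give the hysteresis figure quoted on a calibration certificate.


|37.52 - 38.086| = 0.5660
|195.59 - 194.747| = 0.8430
|112.2 - 112.427| = 0.2270
|36.42 - 35.285| = 1.1350
|44.55 - 43.51| = 1.0400
hysteresis = max(diffs) = 1.1350

1.1350


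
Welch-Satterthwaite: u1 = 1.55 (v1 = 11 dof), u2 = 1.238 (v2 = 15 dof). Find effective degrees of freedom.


uc = sqrt(u1^2 + u2^2) = sqrt(1.55^2 + 1.238^2) = 1.9837197
v_eff = uc^4 / (u1^4/v1 + u2^4/v2)
= 1.9837197^4 / (1.55^4/11 + 1.238^4/15)
= 15.485357 / 0.68132768
v_eff = 22.7282

22.7282


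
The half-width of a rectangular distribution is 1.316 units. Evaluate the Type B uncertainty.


u_B = half_width / sqrt(3)
u_B = 1.316 / 1.7320508
u_B = 0.7598

0.7598


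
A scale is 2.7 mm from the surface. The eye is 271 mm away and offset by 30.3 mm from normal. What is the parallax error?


error = h * offset / d
= 2.7 * 30.3 / 271
= 0.3019

0.3019


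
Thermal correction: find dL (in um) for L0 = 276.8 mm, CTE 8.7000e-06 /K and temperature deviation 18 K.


dL = L * alpha * dT
= 276.8 * 8.7000e-06 * 18
= 0.0433469 mm
dL_um = 0.0433469 * 1000 = 43.3469 um

43.3469


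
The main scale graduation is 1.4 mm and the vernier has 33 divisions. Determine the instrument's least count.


LC = MSD / n_div
= 1.4 / 33
= 0.0424

0.0424


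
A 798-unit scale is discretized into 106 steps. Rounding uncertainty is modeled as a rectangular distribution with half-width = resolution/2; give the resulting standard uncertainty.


resolution = range / divisions
resolution = 798 / 106 = 7.5283019
u_res = resolution / (2*sqrt(3))
u_res = 7.5283019 / 3.4641016
u_res = 2.1732

2.1732


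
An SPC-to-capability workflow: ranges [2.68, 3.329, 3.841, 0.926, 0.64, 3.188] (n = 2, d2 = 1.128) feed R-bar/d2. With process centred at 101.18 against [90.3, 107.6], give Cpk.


R_bar = (2.68 + 3.329 + 3.841 + 0.926 + 0.64 + 3.188) / 6 = 2.434
sigma = R_bar / d2 = 2.434 / 1.128 = 2.1578014
Cp = (USL - LSL)/(6*sigma) = (107.6 - 90.3)/(6*2.1578014) = 1.3362
Cpu = (107.6 - 101.18)/(3*2.1578014) = 0.9918
Cpl = (101.18 - 90.3)/(3*2.1578014) = 1.6807
Cpk = min(Cpu, Cpl) = 0.9918

0.9918


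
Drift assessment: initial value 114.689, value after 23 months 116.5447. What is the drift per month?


rate = (v2 - v1) / months
= (116.5447 - 114.689) / 23
= 1.8557 / 23
= 0.0807

0.0807


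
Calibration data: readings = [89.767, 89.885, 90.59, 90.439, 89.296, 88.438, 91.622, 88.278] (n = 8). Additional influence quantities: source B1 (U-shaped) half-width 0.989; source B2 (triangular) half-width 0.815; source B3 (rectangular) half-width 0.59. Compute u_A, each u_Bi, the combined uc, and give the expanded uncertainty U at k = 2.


mean = (89.767 + 89.885 + 90.59 + 90.439 + 89.296 + 88.438 + 91.622 + 88.278) / 8 = 89.789375
s = sqrt(sum((x - mean)^2)/(n-1)) = 1.1202716
u_A = s / sqrt(n) = 1.1202716 / sqrt(8) = 0.39607582
u_B1 = 0.989 / sqrt(2) = 0.69932861
u_B2 = 0.815 / sqrt(6) = 0.33272236
u_B3 = 0.59 / sqrt(3) = 0.34063666
uc = sqrt(0.39607582^2 + 0.69932861^2 + 0.33272236^2 + 0.34063666^2) = 0.93417025
U = k * uc = 2 * 0.93417025
U = 1.8683

1.8683


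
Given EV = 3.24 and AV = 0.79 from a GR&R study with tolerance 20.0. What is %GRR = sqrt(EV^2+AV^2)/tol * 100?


GRR = sqrt(EV^2 + AV^2) = sqrt(3.24^2 + 0.79^2) = 3.3349213
%GRR = GRR / tol * 100 = 3.3349213 / 20.0 * 100
%GRR = 16.6746

16.6746


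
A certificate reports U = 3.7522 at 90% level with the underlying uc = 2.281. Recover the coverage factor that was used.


k = U / uc
k = 3.7522 / 2.281
k = 1.645

1.645


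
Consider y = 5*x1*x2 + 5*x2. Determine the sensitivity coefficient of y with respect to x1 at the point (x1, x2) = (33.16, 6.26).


y = 5*x1*x2 + 5*x2
dy/dx1 = 5*x2
Evaluate at x2 = 6.26: c1 = 5 * 6.26
c1 = 31.3000

31.3000


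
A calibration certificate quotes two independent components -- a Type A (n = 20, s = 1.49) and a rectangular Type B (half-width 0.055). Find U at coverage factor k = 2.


u_A = s / sqrt(n) = 1.49 / sqrt(20) = 0.33317413
u_B = half_width / sqrt(3) = 0.055 / sqrt(3) = 0.031754265
uc = sqrt(u_A^2 + u_B^2) = sqrt(0.33317413^2 + 0.031754265^2) = 0.33468393
U = k * uc = 2 * 0.33468393
U = 0.6694

0.6694


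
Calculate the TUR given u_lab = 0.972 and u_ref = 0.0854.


TUR = u_lab / u_ref
= 0.972 / 0.0854
= 11.3817

11.3817


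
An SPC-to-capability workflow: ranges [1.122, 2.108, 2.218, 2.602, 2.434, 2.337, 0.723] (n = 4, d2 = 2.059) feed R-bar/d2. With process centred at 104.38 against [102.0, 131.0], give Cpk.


R_bar = (1.122 + 2.108 + 2.218 + 2.602 + 2.434 + 2.337 + 0.723) / 7 = 1.9348571
sigma = R_bar / d2 = 1.9348571 / 2.059 = 0.93970719
Cp = (USL - LSL)/(6*sigma) = (131.0 - 102.0)/(6*0.93970719) = 5.1434
Cpu = (131.0 - 104.38)/(3*0.93970719) = 9.4427
Cpl = (104.38 - 102.0)/(3*0.93970719) = 0.8442
Cpk = min(Cpu, Cpl) = 0.8442

0.8442


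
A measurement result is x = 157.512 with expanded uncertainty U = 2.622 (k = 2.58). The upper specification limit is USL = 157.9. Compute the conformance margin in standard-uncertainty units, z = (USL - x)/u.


u = U / k = 2.622 / 2.58 = 1.0162791
margin = |USL - x| = |157.9 - 157.512| = 0.388
z = margin / u = 0.388 / 1.0162791
z = 0.3818

0.3818


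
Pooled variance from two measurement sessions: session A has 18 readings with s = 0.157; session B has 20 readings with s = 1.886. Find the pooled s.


s_p = sqrt(((n1-1)*s1^2 + (n2-1)*s2^2) / (n1+n2-2))
numerator = (18-1)*0.157^2 + (20-1)*1.886^2 = 0.419033 + 67.582924 = 68.001957
denominator = 18 + 20 - 2 = 36
s_p^2 = 68.001957 / 36 = 1.8889433
s_p = sqrt(1.8889433) = 1.3744

1.3744


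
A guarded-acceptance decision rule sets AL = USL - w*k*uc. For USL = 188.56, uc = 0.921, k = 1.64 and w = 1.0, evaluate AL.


U = k * uc = 1.64 * 0.921 = 1.51044
guard band g = w * U = 1.0 * 1.51044 = 1.51044
AL = USL - g = 188.56 - 1.51044
AL = 187.0496

187.0496


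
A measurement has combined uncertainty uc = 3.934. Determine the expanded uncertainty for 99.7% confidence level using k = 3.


U = k * uc
U = 3 * 3.934
U = 11.8020

11.8020


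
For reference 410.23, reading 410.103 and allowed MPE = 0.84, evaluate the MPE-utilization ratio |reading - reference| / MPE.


e = indication - reference = 410.103 - 410.23 = -0.1270
|e| = 0.1270
ratio = |e| / MPE = 0.1270 / 0.84
ratio = 0.1512

0.1512


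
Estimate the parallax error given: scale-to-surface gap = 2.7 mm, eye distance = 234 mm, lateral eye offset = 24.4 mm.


error = h * offset / d
= 2.7 * 24.4 / 234
= 0.2815

0.2815


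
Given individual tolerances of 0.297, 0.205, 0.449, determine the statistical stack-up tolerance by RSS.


RSS = sqrt(0.297^2 + 0.205^2 + 0.449^2)
= sqrt(0.331835)
= 0.5761

0.5761


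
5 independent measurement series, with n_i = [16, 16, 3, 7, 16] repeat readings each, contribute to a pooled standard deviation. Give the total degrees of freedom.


nu = sum_i (n_i - 1)
nu = ((16 - 1) + (16 - 1) + (3 - 1) + (7 - 1) + (16 - 1))
nu = 15 + 15 + 2 + 6 + 15
nu = 53

53


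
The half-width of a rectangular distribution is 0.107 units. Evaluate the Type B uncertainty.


u_B = half_width / sqrt(3)
u_B = 0.107 / 1.7320508
u_B = 0.0618

0.0618


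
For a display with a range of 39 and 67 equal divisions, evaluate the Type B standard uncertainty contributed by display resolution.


resolution = range / divisions
resolution = 39 / 67 = 0.58208955
u_res = resolution / (2*sqrt(3))
u_res = 0.58208955 / 3.4641016
u_res = 0.1680

0.1680


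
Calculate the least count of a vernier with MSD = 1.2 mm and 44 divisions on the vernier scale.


LC = MSD / n_div
= 1.2 / 44
= 0.0273

0.0273


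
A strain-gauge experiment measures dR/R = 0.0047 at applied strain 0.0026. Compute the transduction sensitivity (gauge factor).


GF = (dR/R) / epsilon
= 0.0047 / 0.0026
= 1.8077

1.8077


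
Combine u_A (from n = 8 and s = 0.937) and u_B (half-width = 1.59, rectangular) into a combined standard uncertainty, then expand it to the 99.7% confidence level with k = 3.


u_A = s / sqrt(n) = 0.937 / sqrt(8) = 0.33127953
u_B = half_width / sqrt(3) = 1.59 / sqrt(3) = 0.91798693
uc = sqrt(u_A^2 + u_B^2) = sqrt(0.33127953^2 + 0.91798693^2) = 0.97593347
U = k * uc = 3 * 0.97593347
U = 2.9278

2.9278


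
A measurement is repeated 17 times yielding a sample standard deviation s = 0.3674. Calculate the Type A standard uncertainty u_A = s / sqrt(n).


u_A = s / sqrt(n)
u_A = 0.3674 / sqrt(17)
u_A = 0.3674 / 4.1231056
u_A = 0.0891

0.0891


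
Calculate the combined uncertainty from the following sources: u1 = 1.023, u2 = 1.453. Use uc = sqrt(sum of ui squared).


uc = sqrt(1.023^2 + 1.453^2)
uc = sqrt(3.157738)
uc = 1.7770

1.7770


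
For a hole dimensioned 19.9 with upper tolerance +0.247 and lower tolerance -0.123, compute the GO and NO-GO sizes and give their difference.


GO = nominal - lower_tol (smallest hole = maximum material condition)
GO = 19.9 - 0.123 = 19.777
NO-GO = nominal + upper_tol (largest hole = least material condition)
NO-GO = 19.9 + 0.247 = 20.147
spread = NO-GO - GO = 20.147 - 19.777 = 0.3700

0.3700


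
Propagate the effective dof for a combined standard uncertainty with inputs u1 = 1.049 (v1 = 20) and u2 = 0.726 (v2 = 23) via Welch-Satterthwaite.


uc = sqrt(u1^2 + u2^2) = sqrt(1.049^2 + 0.726^2) = 1.2757261
v_eff = uc^4 / (u1^4/v1 + u2^4/v2)
= 1.2757261^4 / (1.049^4/20 + 0.726^4/23)
= 2.6486817 / 0.072622775
v_eff = 36.4718

36.4718


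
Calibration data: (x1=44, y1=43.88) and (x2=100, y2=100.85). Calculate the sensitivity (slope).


slope = (y2 - y1) / (x2 - x1)
= (100.85 - 43.88) / (100 - 44)
= 56.9700 / 56
= 1.0173

1.0173


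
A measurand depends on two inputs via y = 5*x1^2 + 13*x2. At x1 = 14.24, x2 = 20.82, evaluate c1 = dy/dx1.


y = 5*x1^2 + 13*x2
dy/dx1 = 2*5*x1
Evaluate at x1 = 14.24: c1 = 10 * 14.24
c1 = 142.4000

142.4000


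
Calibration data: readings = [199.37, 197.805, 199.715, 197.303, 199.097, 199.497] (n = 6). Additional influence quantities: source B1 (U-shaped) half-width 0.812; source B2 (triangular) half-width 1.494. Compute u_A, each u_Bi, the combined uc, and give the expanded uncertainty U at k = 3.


mean = (199.37 + 197.805 + 199.715 + 197.303 + 199.097 + 199.497) / 6 = 198.7978333
s = sqrt(sum((x - mean)^2)/(n-1)) = 0.99670947
u_A = s / sqrt(n) = 0.99670947 / sqrt(6) = 0.40690494
u_B1 = 0.812 / sqrt(2) = 0.57417071
u_B2 = 1.494 / sqrt(6) = 0.60992295
uc = sqrt(0.40690494^2 + 0.57417071^2 + 0.60992295^2) = 0.93126239
U = k * uc = 3 * 0.93126239
U = 2.7938

2.7938


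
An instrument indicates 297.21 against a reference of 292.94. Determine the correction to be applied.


Correction = standard - reading
= 292.94 - 297.21
= -4.2700

-4.2700


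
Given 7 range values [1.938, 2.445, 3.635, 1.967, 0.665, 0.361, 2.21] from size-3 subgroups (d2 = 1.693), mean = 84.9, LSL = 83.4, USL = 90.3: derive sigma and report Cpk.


R_bar = (1.938 + 2.445 + 3.635 + 1.967 + 0.665 + 0.361 + 2.21) / 7 = 1.8887143
sigma = R_bar / d2 = 1.8887143 / 1.693 = 1.1156021
Cp = (USL - LSL)/(6*sigma) = (90.3 - 83.4)/(6*1.1156021) = 1.0308
Cpu = (90.3 - 84.9)/(3*1.1156021) = 1.6135
Cpl = (84.9 - 83.4)/(3*1.1156021) = 0.4482
Cpk = min(Cpu, Cpl) = 0.4482

0.4482


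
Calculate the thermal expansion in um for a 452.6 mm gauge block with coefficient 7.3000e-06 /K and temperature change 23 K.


dL = L * alpha * dT
= 452.6 * 7.3000e-06 * 23
= 0.0759915 mm
dL_um = 0.0759915 * 1000 = 75.9915 um

75.9915


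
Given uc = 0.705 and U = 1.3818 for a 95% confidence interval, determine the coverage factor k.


k = U / uc
k = 1.3818 / 0.705
k = 1.96

1.96


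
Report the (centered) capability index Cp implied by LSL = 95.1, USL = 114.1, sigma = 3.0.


Cp = (USL - LSL) / (6 * sigma)
= (114.1 - 95.1) / (6 * 3.0)
= 19.0000 / 18.0000
= 1.0556

1.0556


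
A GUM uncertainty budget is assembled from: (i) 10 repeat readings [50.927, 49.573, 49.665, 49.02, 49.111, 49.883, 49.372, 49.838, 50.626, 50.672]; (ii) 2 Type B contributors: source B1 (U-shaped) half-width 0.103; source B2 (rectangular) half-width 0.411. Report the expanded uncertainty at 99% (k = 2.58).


mean = (50.927 + 49.573 + 49.665 + 49.02 + 49.111 + 49.883 + 49.372 + 49.838 + 50.626 + 50.672) / 10 = 49.8687
s = sqrt(sum((x - mean)^2)/(n-1)) = 0.66749816
u_A = s / sqrt(n) = 0.66749816 / sqrt(10) = 0.21108145
u_B1 = 0.103 / sqrt(2) = 0.072831998
u_B2 = 0.411 / sqrt(3) = 0.23729096
uc = sqrt(0.21108145^2 + 0.072831998^2 + 0.23729096^2) = 0.32583259
U = k * uc = 2.58 * 0.32583259
U = 0.8406

0.8406


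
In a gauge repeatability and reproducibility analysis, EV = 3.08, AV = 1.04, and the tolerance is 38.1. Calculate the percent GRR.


GRR = sqrt(EV^2 + AV^2) = sqrt(3.08^2 + 1.04^2) = 3.250846
%GRR = GRR / tol * 100 = 3.250846 / 38.1 * 100
%GRR = 8.5324

8.5324


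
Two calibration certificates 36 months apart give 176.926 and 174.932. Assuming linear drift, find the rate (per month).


rate = (v2 - v1) / months
= (174.932 - 176.926) / 36
= -1.9940 / 36
= -0.0554

-0.0554


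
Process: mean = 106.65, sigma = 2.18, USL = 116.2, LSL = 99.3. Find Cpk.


Cpu = (USL - mean) / (3*sigma) = (116.2 - 106.65) / (3*2.18) = 1.4602
Cpl = (mean - LSL) / (3*sigma) = (106.65 - 99.3) / (3*2.18) = 1.1239
Cpk = min(Cpu, Cpl) = 1.1239

1.1239


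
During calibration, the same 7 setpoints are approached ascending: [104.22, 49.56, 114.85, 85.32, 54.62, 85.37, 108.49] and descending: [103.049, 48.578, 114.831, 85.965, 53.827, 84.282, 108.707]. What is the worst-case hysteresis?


|104.22 - 103.049| = 1.1710
|49.56 - 48.578| = 0.9820
|114.85 - 114.831| = 0.0190
|85.32 - 85.965| = 0.6450
|54.62 - 53.827| = 0.7930
|85.37 - 84.282| = 1.0880
|108.49 - 108.707| = 0.2170
hysteresis = max(diffs) = 1.1710

1.1710


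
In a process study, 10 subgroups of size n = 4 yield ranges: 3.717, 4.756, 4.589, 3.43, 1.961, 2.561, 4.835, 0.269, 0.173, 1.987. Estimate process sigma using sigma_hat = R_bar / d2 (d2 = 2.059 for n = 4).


R_bar = (3.717 + 4.756 + 4.589 + 3.43 + 1.961 + 2.561 + 4.835 + 0.269 + 0.173 + 1.987) / 10
R_bar = 28.278 / 10 = 2.8278
sigma_hat = R_bar / d2 = 2.8278 / 2.059 = 1.3734

1.3734


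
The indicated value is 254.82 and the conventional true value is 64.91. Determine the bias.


Systematic error = measured - true
= 254.82 - 64.91
= 189.9100

189.9100


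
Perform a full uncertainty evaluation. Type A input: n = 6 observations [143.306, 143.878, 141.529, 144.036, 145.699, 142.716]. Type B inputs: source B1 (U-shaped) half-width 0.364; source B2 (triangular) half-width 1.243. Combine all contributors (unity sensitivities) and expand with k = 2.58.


mean = (143.306 + 143.878 + 141.529 + 144.036 + 145.699 + 142.716) / 6 = 143.5273333
s = sqrt(sum((x - mean)^2)/(n-1)) = 1.3998879
u_A = s / sqrt(n) = 1.3998879 / sqrt(6) = 0.57150184
u_B1 = 0.364 / sqrt(2) = 0.25738687
u_B2 = 1.243 / sqrt(6) = 0.50745263
uc = sqrt(0.57150184^2 + 0.25738687^2 + 0.50745263^2) = 0.80645553
U = k * uc = 2.58 * 0.80645553
U = 2.0807

2.0807


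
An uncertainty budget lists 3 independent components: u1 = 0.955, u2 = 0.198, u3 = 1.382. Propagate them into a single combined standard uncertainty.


uc = sqrt(0.955^2 + 0.198^2 + 1.382^2)
uc = sqrt(2.861153)
uc = 1.6915

1.6915


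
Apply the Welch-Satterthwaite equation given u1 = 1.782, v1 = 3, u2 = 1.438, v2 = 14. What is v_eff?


uc = sqrt(u1^2 + u2^2) = sqrt(1.782^2 + 1.438^2) = 2.2898402
v_eff = uc^4 / (u1^4/v1 + u2^4/v2)
= 2.2898402^4 / (1.782^4/3 + 1.438^4/14)
= 27.492909 / 3.6667446
v_eff = 7.4979

7.4979


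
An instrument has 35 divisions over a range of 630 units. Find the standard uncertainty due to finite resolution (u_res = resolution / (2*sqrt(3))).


resolution = range / divisions
resolution = 630 / 35 = 18
u_res = resolution / (2*sqrt(3))
u_res = 18 / 3.4641016
u_res = 5.1962

5.1962


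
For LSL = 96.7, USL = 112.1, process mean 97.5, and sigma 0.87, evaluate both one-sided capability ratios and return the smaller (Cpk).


Cpu = (USL - mean) / (3*sigma) = (112.1 - 97.5) / (3*0.87) = 5.5939
Cpl = (mean - LSL) / (3*sigma) = (97.5 - 96.7) / (3*0.87) = 0.3065
Cpk = min(Cpu, Cpl) = 0.3065

0.3065


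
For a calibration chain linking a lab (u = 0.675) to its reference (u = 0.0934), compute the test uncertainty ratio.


TUR = u_lab / u_ref
= 0.675 / 0.0934
= 7.2270

7.2270


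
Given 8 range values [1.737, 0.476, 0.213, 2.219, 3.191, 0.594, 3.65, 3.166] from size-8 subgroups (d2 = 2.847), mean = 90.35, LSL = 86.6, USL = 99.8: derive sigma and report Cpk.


R_bar = (1.737 + 0.476 + 0.213 + 2.219 + 3.191 + 0.594 + 3.65 + 3.166) / 8 = 1.90575
sigma = R_bar / d2 = 1.90575 / 2.847 = 0.66938883
Cp = (USL - LSL)/(6*sigma) = (99.8 - 86.6)/(6*0.66938883) = 3.2866
Cpu = (99.8 - 90.35)/(3*0.66938883) = 4.7058
Cpl = (90.35 - 86.6)/(3*0.66938883) = 1.8674
Cpk = min(Cpu, Cpl) = 1.8674

1.8674


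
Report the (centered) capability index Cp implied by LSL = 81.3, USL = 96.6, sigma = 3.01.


Cp = (USL - LSL) / (6 * sigma)
= (96.6 - 81.3) / (6 * 3.01)
= 15.3000 / 18.0600
= 0.8472

0.8472


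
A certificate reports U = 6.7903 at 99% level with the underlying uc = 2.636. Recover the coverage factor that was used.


k = U / uc
k = 6.7903 / 2.636
k = 2.576

2.576


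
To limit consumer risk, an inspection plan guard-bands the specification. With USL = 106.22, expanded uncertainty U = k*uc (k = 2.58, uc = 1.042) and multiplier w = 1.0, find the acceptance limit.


U = k * uc = 2.58 * 1.042 = 2.68836
guard band g = w * U = 1.0 * 2.68836 = 2.68836
AL = USL - g = 106.22 - 2.68836
AL = 103.5316

103.5316


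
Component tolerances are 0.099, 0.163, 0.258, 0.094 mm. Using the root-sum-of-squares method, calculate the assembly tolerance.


RSS = sqrt(0.099^2 + 0.163^2 + 0.258^2 + 0.094^2)
= sqrt(0.11177)
= 0.3343

0.3343


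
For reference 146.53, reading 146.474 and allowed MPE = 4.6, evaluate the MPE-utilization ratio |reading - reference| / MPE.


e = indication - reference = 146.474 - 146.53 = -0.0560
|e| = 0.0560
ratio = |e| / MPE = 0.0560 / 4.6
ratio = 0.0122

0.0122


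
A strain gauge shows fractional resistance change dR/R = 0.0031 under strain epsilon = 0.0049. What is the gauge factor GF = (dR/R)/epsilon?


GF = (dR/R) / epsilon
= 0.0031 / 0.0049
= 0.6327

0.6327


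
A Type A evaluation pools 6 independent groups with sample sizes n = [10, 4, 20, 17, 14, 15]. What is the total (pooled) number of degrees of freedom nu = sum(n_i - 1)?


nu = sum_i (n_i - 1)
nu = ((10 - 1) + (4 - 1) + (20 - 1) + (17 - 1) + (14 - 1) + (15 - 1))
nu = 9 + 3 + 19 + 16 + 13 + 14
nu = 74

74


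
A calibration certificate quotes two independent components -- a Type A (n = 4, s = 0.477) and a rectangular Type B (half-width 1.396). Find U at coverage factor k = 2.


u_A = s / sqrt(n) = 0.477 / sqrt(4) = 0.2385
u_B = half_width / sqrt(3) = 1.396 / sqrt(3) = 0.80598098
uc = sqrt(u_A^2 + u_B^2) = sqrt(0.2385^2 + 0.80598098^2) = 0.84052816
U = k * uc = 2 * 0.84052816
U = 1.6811

1.6811


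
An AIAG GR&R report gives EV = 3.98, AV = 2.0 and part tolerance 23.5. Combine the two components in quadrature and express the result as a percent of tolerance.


GRR = sqrt(EV^2 + AV^2) = sqrt(3.98^2 + 2.0^2) = 4.4542564
%GRR = GRR / tol * 100 = 4.4542564 / 23.5 * 100
%GRR = 18.9543

18.9543


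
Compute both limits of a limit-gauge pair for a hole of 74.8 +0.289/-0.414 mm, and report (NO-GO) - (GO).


GO = nominal - lower_tol (smallest hole = maximum material condition)
GO = 74.8 - 0.414 = 74.386
NO-GO = nominal + upper_tol (largest hole = least material condition)
NO-GO = 74.8 + 0.289 = 75.089
spread = NO-GO - GO = 75.089 - 74.386 = 0.7030

0.7030


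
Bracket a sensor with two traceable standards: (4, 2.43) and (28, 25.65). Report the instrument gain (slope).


slope = (y2 - y1) / (x2 - x1)
= (25.65 - 2.43) / (28 - 4)
= 23.2200 / 24
= 0.9675

0.9675


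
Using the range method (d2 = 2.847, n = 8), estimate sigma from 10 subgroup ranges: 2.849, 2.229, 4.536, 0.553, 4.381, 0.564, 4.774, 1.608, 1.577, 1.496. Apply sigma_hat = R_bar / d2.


R_bar = (2.849 + 2.229 + 4.536 + 0.553 + 4.381 + 0.564 + 4.774 + 1.608 + 1.577 + 1.496) / 10
R_bar = 24.567 / 10 = 2.4567
sigma_hat = R_bar / d2 = 2.4567 / 2.847 = 0.8629

0.8629


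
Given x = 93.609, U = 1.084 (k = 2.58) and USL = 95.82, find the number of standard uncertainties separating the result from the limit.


u = U / k = 1.084 / 2.58 = 0.42015504
margin = |USL - x| = |95.82 - 93.609| = 2.211
z = margin / u = 2.211 / 0.42015504
z = 5.2623

5.2623


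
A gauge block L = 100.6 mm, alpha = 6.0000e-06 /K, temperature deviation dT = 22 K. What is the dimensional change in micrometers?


dL = L * alpha * dT
= 100.6 * 6.0000e-06 * 22
= 0.0132792 mm
dL_um = 0.0132792 * 1000 = 13.2792 um

13.2792


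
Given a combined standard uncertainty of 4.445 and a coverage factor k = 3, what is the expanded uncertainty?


U = k * uc
U = 3 * 4.445
U = 13.3350

13.3350


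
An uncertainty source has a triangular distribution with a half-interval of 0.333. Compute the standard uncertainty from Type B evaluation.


u_B = half_width / sqrt(6)
u_B = 0.333 / 2.4494897
u_B = 0.1359

0.1359


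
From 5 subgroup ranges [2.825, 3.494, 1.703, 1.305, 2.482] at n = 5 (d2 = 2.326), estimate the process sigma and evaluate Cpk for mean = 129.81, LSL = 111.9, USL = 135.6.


R_bar = (2.825 + 3.494 + 1.703 + 1.305 + 2.482) / 5 = 2.3618
sigma = R_bar / d2 = 2.3618 / 2.326 = 1.0153912
Cp = (USL - LSL)/(6*sigma) = (135.6 - 111.9)/(6*1.0153912) = 3.8901
Cpu = (135.6 - 129.81)/(3*1.0153912) = 1.9007
Cpl = (129.81 - 111.9)/(3*1.0153912) = 5.8795
Cpk = min(Cpu, Cpl) = 1.9007

1.9007


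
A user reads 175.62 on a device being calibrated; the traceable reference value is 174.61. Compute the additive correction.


Correction = standard - reading
= 174.61 - 175.62
= -1.0100

-1.0100


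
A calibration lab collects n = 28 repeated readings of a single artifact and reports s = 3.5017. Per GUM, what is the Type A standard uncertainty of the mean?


u_A = s / sqrt(n)
u_A = 3.5017 / sqrt(28)
u_A = 3.5017 / 5.2915026
u_A = 0.6618

0.6618


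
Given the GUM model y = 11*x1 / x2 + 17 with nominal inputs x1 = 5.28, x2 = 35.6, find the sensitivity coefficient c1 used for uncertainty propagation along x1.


y = 11*x1 / x2 + 17
dy/dx1 = 11/x2
Evaluate at x2 = 35.6: c1 = 11 / 35.6
c1 = 0.3090

0.3090


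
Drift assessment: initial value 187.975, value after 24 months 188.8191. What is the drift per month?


rate = (v2 - v1) / months
= (188.8191 - 187.975) / 24
= 0.8441 / 24
= 0.0352

0.0352


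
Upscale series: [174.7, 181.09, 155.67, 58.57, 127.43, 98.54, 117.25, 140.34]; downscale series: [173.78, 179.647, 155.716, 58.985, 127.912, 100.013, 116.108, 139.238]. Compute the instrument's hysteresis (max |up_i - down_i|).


|174.7 - 173.78| = 0.9200
|181.09 - 179.647| = 1.4430
|155.67 - 155.716| = 0.0460
|58.57 - 58.985| = 0.4150
|127.43 - 127.912| = 0.4820
|98.54 - 100.013| = 1.4730
|117.25 - 116.108| = 1.1420
|140.34 - 139.238| = 1.1020
hysteresis = max(diffs) = 1.4730

1.4730


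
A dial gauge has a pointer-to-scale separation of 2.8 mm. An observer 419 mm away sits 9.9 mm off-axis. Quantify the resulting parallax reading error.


error = h * offset / d
= 2.8 * 9.9 / 419
= 0.0662

0.0662


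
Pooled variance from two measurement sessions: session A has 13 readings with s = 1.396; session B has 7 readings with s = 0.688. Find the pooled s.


s_p = sqrt(((n1-1)*s1^2 + (n2-1)*s2^2) / (n1+n2-2))
numerator = (13-1)*1.396^2 + (7-1)*0.688^2 = 23.385792 + 2.840064 = 26.225856
denominator = 13 + 7 - 2 = 18
s_p^2 = 26.225856 / 18 = 1.456992
s_p = sqrt(1.456992) = 1.2071

1.2071


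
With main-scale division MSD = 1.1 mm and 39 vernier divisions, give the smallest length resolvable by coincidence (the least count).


LC = MSD / n_div
= 1.1 / 39
= 0.0282

0.0282


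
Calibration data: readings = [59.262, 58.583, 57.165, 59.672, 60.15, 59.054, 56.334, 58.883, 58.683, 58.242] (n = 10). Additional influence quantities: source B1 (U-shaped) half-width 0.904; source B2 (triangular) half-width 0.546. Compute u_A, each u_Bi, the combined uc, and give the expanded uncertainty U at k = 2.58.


mean = (59.262 + 58.583 + 57.165 + 59.672 + 60.15 + 59.054 + 56.334 + 58.883 + 58.683 + 58.242) / 10 = 58.6028
s = sqrt(sum((x - mean)^2)/(n-1)) = 1.1355555
u_A = s / sqrt(n) = 1.1355555 / sqrt(10) = 0.35909418
u_B1 = 0.904 / sqrt(2) = 0.63922453
u_B2 = 0.546 / sqrt(6) = 0.22290357
uc = sqrt(0.35909418^2 + 0.63922453^2 + 0.22290357^2) = 0.76631758
U = k * uc = 2.58 * 0.76631758
U = 1.9771

1.9771


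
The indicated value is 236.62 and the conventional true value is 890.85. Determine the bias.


Systematic error = measured - true
= 236.62 - 890.85
= -654.2300

-654.2300


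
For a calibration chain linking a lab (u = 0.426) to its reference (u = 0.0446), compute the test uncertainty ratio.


TUR = u_lab / u_ref
= 0.426 / 0.0446
= 9.5516

9.5516


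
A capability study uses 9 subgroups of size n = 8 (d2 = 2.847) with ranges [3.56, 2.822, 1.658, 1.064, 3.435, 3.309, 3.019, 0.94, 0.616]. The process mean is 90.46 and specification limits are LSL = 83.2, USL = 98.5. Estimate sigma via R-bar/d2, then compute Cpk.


R_bar = (3.56 + 2.822 + 1.658 + 1.064 + 3.435 + 3.309 + 3.019 + 0.94 + 0.616) / 9 = 2.2692222
sigma = R_bar / d2 = 2.2692222 / 2.847 = 0.79705732
Cp = (USL - LSL)/(6*sigma) = (98.5 - 83.2)/(6*0.79705732) = 3.1993
Cpu = (98.5 - 90.46)/(3*0.79705732) = 3.3624
Cpl = (90.46 - 83.2)/(3*0.79705732) = 3.0362
Cpk = min(Cpu, Cpl) = 3.0362

3.0362


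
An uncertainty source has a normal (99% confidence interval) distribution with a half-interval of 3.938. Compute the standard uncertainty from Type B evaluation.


u_B = half_width / 2.576
u_B = 3.938 / 2.576
u_B = 1.5287

1.5287
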